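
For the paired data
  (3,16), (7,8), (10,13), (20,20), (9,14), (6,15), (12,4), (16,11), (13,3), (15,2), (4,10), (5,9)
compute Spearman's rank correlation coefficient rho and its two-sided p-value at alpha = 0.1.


Step 1: Rank x and y separately (midranks; no ties here).
rank(x): 3->1, 7->5, 10->7, 20->12, 9->6, 6->4, 12->8, 16->11, 13->9, 15->10, 4->2, 5->3
rank(y): 16->11, 8->4, 13->8, 20->12, 14->9, 15->10, 4->3, 11->7, 3->2, 2->1, 10->6, 9->5
Step 2: d_i = R_x(i) - R_y(i); compute d_i^2.
  (1-11)^2=100, (5-4)^2=1, (7-8)^2=1, (12-12)^2=0, (6-9)^2=9, (4-10)^2=36, (8-3)^2=25, (11-7)^2=16, (9-2)^2=49, (10-1)^2=81, (2-6)^2=16, (3-5)^2=4
sum(d^2) = 338.
Step 3: rho = 1 - 6*338 / (12*(12^2 - 1)) = 1 - 2028/1716 = -0.181818.
Step 4: Under H0, t = rho * sqrt((n-2)/(1-rho^2)) = -0.5847 ~ t(10).
Step 5: Two-sided p-value from the t-distribution with 10 df = 0.571701.
Step 6: alpha = 0.1. fail to reject H0.

rho = -0.1818, p = 0.571701, fail to reject H0 at alpha = 0.1.


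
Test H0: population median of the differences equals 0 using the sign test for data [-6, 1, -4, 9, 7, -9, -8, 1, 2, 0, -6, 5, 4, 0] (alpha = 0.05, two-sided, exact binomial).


Step 1: Discard zero differences. Original n = 14; n_eff = number of nonzero differences = 12.
Nonzero differences (with sign): -6, +1, -4, +9, +7, -9, -8, +1, +2, -6, +5, +4
Step 2: Count signs: positive = 7, negative = 5.
Step 3: Under H0: P(positive) = 0.5, so the number of positives S ~ Bin(12, 0.5).
Step 4: Two-sided exact p-value = sum of Bin(12,0.5) probabilities at or below the observed probability = 0.774414.
Step 5: alpha = 0.05. fail to reject H0.

n_eff = 12, pos = 7, neg = 5, p = 0.774414, fail to reject H0.


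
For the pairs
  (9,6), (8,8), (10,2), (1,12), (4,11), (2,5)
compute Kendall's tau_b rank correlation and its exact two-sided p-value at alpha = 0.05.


Step 1: Enumerate the 15 unordered pairs (i,j) with i<j and classify each by sign(x_j-x_i) * sign(y_j-y_i).
  (1,2):dx=-1,dy=+2->D; (1,3):dx=+1,dy=-4->D; (1,4):dx=-8,dy=+6->D; (1,5):dx=-5,dy=+5->D
  (1,6):dx=-7,dy=-1->C; (2,3):dx=+2,dy=-6->D; (2,4):dx=-7,dy=+4->D; (2,5):dx=-4,dy=+3->D
  (2,6):dx=-6,dy=-3->C; (3,4):dx=-9,dy=+10->D; (3,5):dx=-6,dy=+9->D; (3,6):dx=-8,dy=+3->D
  (4,5):dx=+3,dy=-1->D; (4,6):dx=+1,dy=-7->D; (5,6):dx=-2,dy=-6->C
Step 2: C = 3, D = 12, total pairs = 15.
Step 3: tau = (C - D)/(n(n-1)/2) = (3 - 12)/15 = -0.600000.
Step 4: Exact two-sided p-value (enumerate n! = 720 permutations of y under H0): p = 0.136111.
Step 5: alpha = 0.05. fail to reject H0.

tau_b = -0.6000 (C=3, D=12), p = 0.136111, fail to reject H0.


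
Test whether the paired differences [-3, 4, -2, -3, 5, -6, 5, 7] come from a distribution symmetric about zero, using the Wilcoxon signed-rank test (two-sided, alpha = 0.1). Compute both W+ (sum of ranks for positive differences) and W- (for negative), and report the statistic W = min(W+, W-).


Step 1: Drop any zero differences (none here) and take |d_i|.
|d| = [3, 4, 2, 3, 5, 6, 5, 7]
Step 2: Midrank |d_i| (ties get averaged ranks).
ranks: |3|->2.5, |4|->4, |2|->1, |3|->2.5, |5|->5.5, |6|->7, |5|->5.5, |7|->8
Step 3: Attach original signs; sum ranks with positive sign and with negative sign.
W+ = 4 + 5.5 + 5.5 + 8 = 23
W- = 2.5 + 1 + 2.5 + 7 = 13
(Check: W+ + W- = 36 should equal n(n+1)/2 = 36.)
Step 4: Test statistic W = min(W+, W-) = 13.
Step 5: Ties in |d|, so use the tie-corrected normal approximation.
        E[W] = n(n+1)/4 = 8*9/4 = 18.
        Tie groups: |d|=3 (t=2), |d|=5 (t=2); sum(t^3 - t) = 12.
        Var[W] = n(n+1)(2n+1)/24 - sum(t^3-t)/48 = 1224/24 - 12/48 = 50.75.
        z = (W - E[W]) / sqrt(Var[W]) = (13 - 18) / 7.1239 = -0.7019.
        Two-sided p = 2*Phi(z) = 0.482765.
Step 6: alpha = 0.1. fail to reject H0.

W+ = 23, W- = 13, W = min = 13, p = 0.482765, fail to reject H0.


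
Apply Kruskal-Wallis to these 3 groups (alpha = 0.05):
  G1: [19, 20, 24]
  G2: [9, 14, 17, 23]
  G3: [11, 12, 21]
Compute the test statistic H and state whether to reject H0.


Step 1: Combine all N = 10 observations and assign midranks.
sorted (value, group, rank): (9,G2,1), (11,G3,2), (12,G3,3), (14,G2,4), (17,G2,5), (19,G1,6), (20,G1,7), (21,G3,8), (23,G2,9), (24,G1,10)
Step 2: Sum ranks within each group.
R_1 = 23 (n_1 = 3)
R_2 = 19 (n_2 = 4)
R_3 = 13 (n_3 = 3)
Step 3: H = 12/(N(N+1)) * sum(R_i^2/n_i) - 3(N+1)
     = 12/(10*11) * (23^2/3 + 19^2/4 + 13^2/3) - 3*11
     = 0.109091 * 322.917 - 33
     = 2.227273.
Step 4: No ties, so H is used without correction.
Step 5: Under H0, H ~ chi^2(2); p-value = 0.328363.
Step 6: alpha = 0.05. fail to reject H0.

H = 2.2273, df = 2, p = 0.328363, fail to reject H0.


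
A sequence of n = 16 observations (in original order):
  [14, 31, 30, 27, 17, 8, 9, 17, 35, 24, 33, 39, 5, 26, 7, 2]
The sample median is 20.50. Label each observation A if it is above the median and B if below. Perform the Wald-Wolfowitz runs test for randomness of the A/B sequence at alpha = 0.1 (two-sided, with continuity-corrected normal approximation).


Step 1: Compute median = 20.50; label A = above, B = below.
Labels in order: BAAABBBBAAAABABB  (n_A = 8, n_B = 8)
Step 2: Count runs R = 7.
Step 3: Under H0 (random ordering), E[R] = 2*n_A*n_B/(n_A+n_B) + 1 = 2*8*8/16 + 1 = 9.0000.
        Var[R] = 2*n_A*n_B*(2*n_A*n_B - n_A - n_B) / ((n_A+n_B)^2 * (n_A+n_B-1)) = 14336/3840 = 3.7333.
        SD[R] = 1.9322.
Step 4: Continuity-corrected z = (R + 0.5 - E[R]) / SD[R] = (7 + 0.5 - 9.0000) / 1.9322 = -0.7763.
Step 5: Two-sided p-value via normal approximation = 2*(1 - Phi(|z|)) = 0.437558.
Step 6: alpha = 0.1. fail to reject H0.

R = 7, z = -0.7763, p = 0.437558, fail to reject H0.


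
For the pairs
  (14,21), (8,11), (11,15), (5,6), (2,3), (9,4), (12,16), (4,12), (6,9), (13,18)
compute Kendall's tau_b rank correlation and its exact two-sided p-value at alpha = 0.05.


Step 1: Enumerate the 45 unordered pairs (i,j) with i<j and classify each by sign(x_j-x_i) * sign(y_j-y_i).
  (1,2):dx=-6,dy=-10->C; (1,3):dx=-3,dy=-6->C; (1,4):dx=-9,dy=-15->C; (1,5):dx=-12,dy=-18->C
  (1,6):dx=-5,dy=-17->C; (1,7):dx=-2,dy=-5->C; (1,8):dx=-10,dy=-9->C; (1,9):dx=-8,dy=-12->C
  (1,10):dx=-1,dy=-3->C; (2,3):dx=+3,dy=+4->C; (2,4):dx=-3,dy=-5->C; (2,5):dx=-6,dy=-8->C
  (2,6):dx=+1,dy=-7->D; (2,7):dx=+4,dy=+5->C; (2,8):dx=-4,dy=+1->D; (2,9):dx=-2,dy=-2->C
  (2,10):dx=+5,dy=+7->C; (3,4):dx=-6,dy=-9->C; (3,5):dx=-9,dy=-12->C; (3,6):dx=-2,dy=-11->C
  (3,7):dx=+1,dy=+1->C; (3,8):dx=-7,dy=-3->C; (3,9):dx=-5,dy=-6->C; (3,10):dx=+2,dy=+3->C
  (4,5):dx=-3,dy=-3->C; (4,6):dx=+4,dy=-2->D; (4,7):dx=+7,dy=+10->C; (4,8):dx=-1,dy=+6->D
  (4,9):dx=+1,dy=+3->C; (4,10):dx=+8,dy=+12->C; (5,6):dx=+7,dy=+1->C; (5,7):dx=+10,dy=+13->C
  (5,8):dx=+2,dy=+9->C; (5,9):dx=+4,dy=+6->C; (5,10):dx=+11,dy=+15->C; (6,7):dx=+3,dy=+12->C
  (6,8):dx=-5,dy=+8->D; (6,9):dx=-3,dy=+5->D; (6,10):dx=+4,dy=+14->C; (7,8):dx=-8,dy=-4->C
  (7,9):dx=-6,dy=-7->C; (7,10):dx=+1,dy=+2->C; (8,9):dx=+2,dy=-3->D; (8,10):dx=+9,dy=+6->C
  (9,10):dx=+7,dy=+9->C
Step 2: C = 38, D = 7, total pairs = 45.
Step 3: tau = (C - D)/(n(n-1)/2) = (38 - 7)/45 = 0.688889.
Step 4: Exact two-sided p-value (enumerate n! = 3628800 permutations of y under H0): p = 0.004687.
Step 5: alpha = 0.05. reject H0.

tau_b = 0.6889 (C=38, D=7), p = 0.004687, reject H0.


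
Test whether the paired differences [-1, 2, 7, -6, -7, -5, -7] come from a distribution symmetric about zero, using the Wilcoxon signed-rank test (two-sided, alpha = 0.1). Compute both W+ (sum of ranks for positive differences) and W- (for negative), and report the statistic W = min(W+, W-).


Step 1: Drop any zero differences (none here) and take |d_i|.
|d| = [1, 2, 7, 6, 7, 5, 7]
Step 2: Midrank |d_i| (ties get averaged ranks).
ranks: |1|->1, |2|->2, |7|->6, |6|->4, |7|->6, |5|->3, |7|->6
Step 3: Attach original signs; sum ranks with positive sign and with negative sign.
W+ = 2 + 6 = 8
W- = 1 + 4 + 6 + 3 + 6 = 20
(Check: W+ + W- = 28 should equal n(n+1)/2 = 28.)
Step 4: Test statistic W = min(W+, W-) = 8.
Step 5: Ties in |d|, so use the tie-corrected normal approximation.
        E[W] = n(n+1)/4 = 7*8/4 = 14.
        Tie groups: |d|=7 (t=3); sum(t^3 - t) = 24.
        Var[W] = n(n+1)(2n+1)/24 - sum(t^3-t)/48 = 840/24 - 24/48 = 34.5.
        z = (W - E[W]) / sqrt(Var[W]) = (8 - 14) / 5.8737 = -1.0215.
        Two-sided p = 2*Phi(z) = 0.307014.
Step 6: alpha = 0.1. fail to reject H0.

W+ = 8, W- = 20, W = min = 8, p = 0.307014, fail to reject H0.


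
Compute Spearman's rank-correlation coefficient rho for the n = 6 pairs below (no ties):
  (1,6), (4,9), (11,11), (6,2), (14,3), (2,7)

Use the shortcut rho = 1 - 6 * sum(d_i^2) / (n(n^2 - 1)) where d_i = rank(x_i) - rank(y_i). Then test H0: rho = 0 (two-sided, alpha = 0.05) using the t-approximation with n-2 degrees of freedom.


Step 1: Rank x and y separately (midranks; no ties here).
rank(x): 1->1, 4->3, 11->5, 6->4, 14->6, 2->2
rank(y): 6->3, 9->5, 11->6, 2->1, 3->2, 7->4
Step 2: d_i = R_x(i) - R_y(i); compute d_i^2.
  (1-3)^2=4, (3-5)^2=4, (5-6)^2=1, (4-1)^2=9, (6-2)^2=16, (2-4)^2=4
sum(d^2) = 38.
Step 3: rho = 1 - 6*38 / (6*(6^2 - 1)) = 1 - 228/210 = -0.085714.
Step 4: Under H0, t = rho * sqrt((n-2)/(1-rho^2)) = -0.1721 ~ t(4).
Step 5: Two-sided p-value from the t-distribution with 4 df = 0.871743.
Step 6: alpha = 0.05. fail to reject H0.

rho = -0.0857, p = 0.871743, fail to reject H0 at alpha = 0.05.


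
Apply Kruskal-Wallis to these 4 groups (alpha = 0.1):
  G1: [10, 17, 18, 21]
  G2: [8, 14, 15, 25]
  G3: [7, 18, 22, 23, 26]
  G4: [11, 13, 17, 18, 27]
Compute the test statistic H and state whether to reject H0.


Step 1: Combine all N = 18 observations and assign midranks.
sorted (value, group, rank): (7,G3,1), (8,G2,2), (10,G1,3), (11,G4,4), (13,G4,5), (14,G2,6), (15,G2,7), (17,G1,8.5), (17,G4,8.5), (18,G1,11), (18,G3,11), (18,G4,11), (21,G1,13), (22,G3,14), (23,G3,15), (25,G2,16), (26,G3,17), (27,G4,18)
Step 2: Sum ranks within each group.
R_1 = 35.5 (n_1 = 4)
R_2 = 31 (n_2 = 4)
R_3 = 58 (n_3 = 5)
R_4 = 46.5 (n_4 = 5)
Step 3: H = 12/(N(N+1)) * sum(R_i^2/n_i) - 3(N+1)
     = 12/(18*19) * (35.5^2/4 + 31^2/4 + 58^2/5 + 46.5^2/5) - 3*19
     = 0.035088 * 1660.56 - 57
     = 1.265351.
Step 4: Ties present; correction factor C = 1 - 30/(18^3 - 18) = 0.994840. Corrected H = 1.265351 / 0.994840 = 1.271914.
Step 5: Under H0, H ~ chi^2(3); p-value = 0.735813.
Step 6: alpha = 0.1. fail to reject H0.

H = 1.2719, df = 3, p = 0.735813, fail to reject H0.


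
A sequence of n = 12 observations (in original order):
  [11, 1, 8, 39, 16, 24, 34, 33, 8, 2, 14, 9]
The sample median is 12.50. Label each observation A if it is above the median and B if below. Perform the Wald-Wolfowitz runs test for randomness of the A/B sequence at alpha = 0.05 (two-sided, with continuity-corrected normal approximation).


Step 1: Compute median = 12.50; label A = above, B = below.
Labels in order: BBBAAAAABBAB  (n_A = 6, n_B = 6)
Step 2: Count runs R = 5.
Step 3: Under H0 (random ordering), E[R] = 2*n_A*n_B/(n_A+n_B) + 1 = 2*6*6/12 + 1 = 7.0000.
        Var[R] = 2*n_A*n_B*(2*n_A*n_B - n_A - n_B) / ((n_A+n_B)^2 * (n_A+n_B-1)) = 4320/1584 = 2.7273.
        SD[R] = 1.6514.
Step 4: Continuity-corrected z = (R + 0.5 - E[R]) / SD[R] = (5 + 0.5 - 7.0000) / 1.6514 = -0.9083.
Step 5: Two-sided p-value via normal approximation = 2*(1 - Phi(|z|)) = 0.363722.
Step 6: alpha = 0.05. fail to reject H0.

R = 5, z = -0.9083, p = 0.363722, fail to reject H0.


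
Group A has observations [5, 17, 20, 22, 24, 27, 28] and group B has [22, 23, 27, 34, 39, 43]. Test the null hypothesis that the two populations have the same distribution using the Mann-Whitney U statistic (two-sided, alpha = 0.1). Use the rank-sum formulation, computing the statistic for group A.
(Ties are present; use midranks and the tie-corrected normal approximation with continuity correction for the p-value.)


Step 1: Combine and sort all 13 observations; assign midranks.
sorted (value, group): (5,X), (17,X), (20,X), (22,X), (22,Y), (23,Y), (24,X), (27,X), (27,Y), (28,X), (34,Y), (39,Y), (43,Y)
ranks: 5->1, 17->2, 20->3, 22->4.5, 22->4.5, 23->6, 24->7, 27->8.5, 27->8.5, 28->10, 34->11, 39->12, 43->13
Step 2: Rank sum for X: R1 = 1 + 2 + 3 + 4.5 + 7 + 8.5 + 10 = 36.
Step 3: U_X = R1 - n1(n1+1)/2 = 36 - 7*8/2 = 36 - 28 = 8.
       U_Y = n1*n2 - U_X = 42 - 8 = 34.
Step 4: Ties are present, so use the tie-corrected normal approximation (with continuity correction) for the p-value.
Step 5: p-value = 0.073351; compare to alpha = 0.1. reject H0.

U_X = 8, p = 0.073351, reject H0 at alpha = 0.1.


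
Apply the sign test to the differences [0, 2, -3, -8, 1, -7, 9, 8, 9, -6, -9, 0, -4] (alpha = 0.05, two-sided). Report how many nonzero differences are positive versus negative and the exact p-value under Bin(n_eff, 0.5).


Step 1: Discard zero differences. Original n = 13; n_eff = number of nonzero differences = 11.
Nonzero differences (with sign): +2, -3, -8, +1, -7, +9, +8, +9, -6, -9, -4
Step 2: Count signs: positive = 5, negative = 6.
Step 3: Under H0: P(positive) = 0.5, so the number of positives S ~ Bin(11, 0.5).
Step 4: Two-sided exact p-value = sum of Bin(11,0.5) probabilities at or below the observed probability = 1.000000.
Step 5: alpha = 0.05. fail to reject H0.

n_eff = 11, pos = 5, neg = 6, p = 1.000000, fail to reject H0.


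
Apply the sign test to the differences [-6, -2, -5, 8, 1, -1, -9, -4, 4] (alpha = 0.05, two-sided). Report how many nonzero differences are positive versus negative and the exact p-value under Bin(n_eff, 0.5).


Step 1: Discard zero differences. Original n = 9; n_eff = number of nonzero differences = 9.
Nonzero differences (with sign): -6, -2, -5, +8, +1, -1, -9, -4, +4
Step 2: Count signs: positive = 3, negative = 6.
Step 3: Under H0: P(positive) = 0.5, so the number of positives S ~ Bin(9, 0.5).
Step 4: Two-sided exact p-value = sum of Bin(9,0.5) probabilities at or below the observed probability = 0.507812.
Step 5: alpha = 0.05. fail to reject H0.

n_eff = 9, pos = 3, neg = 6, p = 0.507812, fail to reject H0.


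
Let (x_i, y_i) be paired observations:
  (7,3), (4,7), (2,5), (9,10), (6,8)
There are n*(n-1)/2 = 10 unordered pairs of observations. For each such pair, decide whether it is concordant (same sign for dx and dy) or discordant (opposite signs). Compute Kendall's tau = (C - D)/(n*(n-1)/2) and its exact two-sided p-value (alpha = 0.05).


Step 1: Enumerate the 10 unordered pairs (i,j) with i<j and classify each by sign(x_j-x_i) * sign(y_j-y_i).
  (1,2):dx=-3,dy=+4->D; (1,3):dx=-5,dy=+2->D; (1,4):dx=+2,dy=+7->C; (1,5):dx=-1,dy=+5->D
  (2,3):dx=-2,dy=-2->C; (2,4):dx=+5,dy=+3->C; (2,5):dx=+2,dy=+1->C; (3,4):dx=+7,dy=+5->C
  (3,5):dx=+4,dy=+3->C; (4,5):dx=-3,dy=-2->C
Step 2: C = 7, D = 3, total pairs = 10.
Step 3: tau = (C - D)/(n(n-1)/2) = (7 - 3)/10 = 0.400000.
Step 4: Exact two-sided p-value (enumerate n! = 120 permutations of y under H0): p = 0.483333.
Step 5: alpha = 0.05. fail to reject H0.

tau_b = 0.4000 (C=7, D=3), p = 0.483333, fail to reject H0.


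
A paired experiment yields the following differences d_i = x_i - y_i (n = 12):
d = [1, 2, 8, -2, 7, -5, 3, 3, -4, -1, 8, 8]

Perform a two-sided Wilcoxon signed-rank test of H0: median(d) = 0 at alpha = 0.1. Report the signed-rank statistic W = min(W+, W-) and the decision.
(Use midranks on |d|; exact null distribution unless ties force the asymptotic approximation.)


Step 1: Drop any zero differences (none here) and take |d_i|.
|d| = [1, 2, 8, 2, 7, 5, 3, 3, 4, 1, 8, 8]
Step 2: Midrank |d_i| (ties get averaged ranks).
ranks: |1|->1.5, |2|->3.5, |8|->11, |2|->3.5, |7|->9, |5|->8, |3|->5.5, |3|->5.5, |4|->7, |1|->1.5, |8|->11, |8|->11
Step 3: Attach original signs; sum ranks with positive sign and with negative sign.
W+ = 1.5 + 3.5 + 11 + 9 + 5.5 + 5.5 + 11 + 11 = 58
W- = 3.5 + 8 + 7 + 1.5 = 20
(Check: W+ + W- = 78 should equal n(n+1)/2 = 78.)
Step 4: Test statistic W = min(W+, W-) = 20.
Step 5: Ties in |d|, so use the tie-corrected normal approximation.
        E[W] = n(n+1)/4 = 12*13/4 = 39.
        Tie groups: |d|=1 (t=2), |d|=2 (t=2), |d|=3 (t=2), |d|=8 (t=3); sum(t^3 - t) = 42.
        Var[W] = n(n+1)(2n+1)/24 - sum(t^3-t)/48 = 3900/24 - 42/48 = 161.625.
        z = (W - E[W]) / sqrt(Var[W]) = (20 - 39) / 12.7132 = -1.4945.
        Two-sided p = 2*Phi(z) = 0.135042.
Step 6: alpha = 0.1. fail to reject H0.

W+ = 58, W- = 20, W = min = 20, p = 0.135042, fail to reject H0.


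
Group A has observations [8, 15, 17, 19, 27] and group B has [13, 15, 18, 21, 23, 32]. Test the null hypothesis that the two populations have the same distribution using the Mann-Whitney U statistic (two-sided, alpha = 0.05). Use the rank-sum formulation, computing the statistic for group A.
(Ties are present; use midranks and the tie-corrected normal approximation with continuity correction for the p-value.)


Step 1: Combine and sort all 11 observations; assign midranks.
sorted (value, group): (8,X), (13,Y), (15,X), (15,Y), (17,X), (18,Y), (19,X), (21,Y), (23,Y), (27,X), (32,Y)
ranks: 8->1, 13->2, 15->3.5, 15->3.5, 17->5, 18->6, 19->7, 21->8, 23->9, 27->10, 32->11
Step 2: Rank sum for X: R1 = 1 + 3.5 + 5 + 7 + 10 = 26.5.
Step 3: U_X = R1 - n1(n1+1)/2 = 26.5 - 5*6/2 = 26.5 - 15 = 11.5.
       U_Y = n1*n2 - U_X = 30 - 11.5 = 18.5.
Step 4: Ties are present, so use the tie-corrected normal approximation (with continuity correction) for the p-value.
Step 5: p-value = 0.583025; compare to alpha = 0.05. fail to reject H0.

U_X = 11.5, p = 0.583025, fail to reject H0 at alpha = 0.05.


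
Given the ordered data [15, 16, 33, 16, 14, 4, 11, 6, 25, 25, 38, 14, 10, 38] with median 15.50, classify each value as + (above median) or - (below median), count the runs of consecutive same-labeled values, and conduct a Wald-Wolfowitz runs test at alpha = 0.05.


Step 1: Compute median = 15.50; label A = above, B = below.
Labels in order: BAAABBBBAAABBA  (n_A = 7, n_B = 7)
Step 2: Count runs R = 6.
Step 3: Under H0 (random ordering), E[R] = 2*n_A*n_B/(n_A+n_B) + 1 = 2*7*7/14 + 1 = 8.0000.
        Var[R] = 2*n_A*n_B*(2*n_A*n_B - n_A - n_B) / ((n_A+n_B)^2 * (n_A+n_B-1)) = 8232/2548 = 3.2308.
        SD[R] = 1.7974.
Step 4: Continuity-corrected z = (R + 0.5 - E[R]) / SD[R] = (6 + 0.5 - 8.0000) / 1.7974 = -0.8345.
Step 5: Two-sided p-value via normal approximation = 2*(1 - Phi(|z|)) = 0.403986.
Step 6: alpha = 0.05. fail to reject H0.

R = 6, z = -0.8345, p = 0.403986, fail to reject H0.


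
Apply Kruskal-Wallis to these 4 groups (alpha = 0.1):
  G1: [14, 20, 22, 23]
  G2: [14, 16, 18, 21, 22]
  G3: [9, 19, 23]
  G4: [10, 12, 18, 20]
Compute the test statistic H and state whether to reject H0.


Step 1: Combine all N = 16 observations and assign midranks.
sorted (value, group, rank): (9,G3,1), (10,G4,2), (12,G4,3), (14,G1,4.5), (14,G2,4.5), (16,G2,6), (18,G2,7.5), (18,G4,7.5), (19,G3,9), (20,G1,10.5), (20,G4,10.5), (21,G2,12), (22,G1,13.5), (22,G2,13.5), (23,G1,15.5), (23,G3,15.5)
Step 2: Sum ranks within each group.
R_1 = 44 (n_1 = 4)
R_2 = 43.5 (n_2 = 5)
R_3 = 25.5 (n_3 = 3)
R_4 = 23 (n_4 = 4)
Step 3: H = 12/(N(N+1)) * sum(R_i^2/n_i) - 3(N+1)
     = 12/(16*17) * (44^2/4 + 43.5^2/5 + 25.5^2/3 + 23^2/4) - 3*17
     = 0.044118 * 1211.45 - 51
     = 2.446324.
Step 4: Ties present; correction factor C = 1 - 30/(16^3 - 16) = 0.992647. Corrected H = 2.446324 / 0.992647 = 2.464444.
Step 5: Under H0, H ~ chi^2(3); p-value = 0.481751.
Step 6: alpha = 0.1. fail to reject H0.

H = 2.4644, df = 3, p = 0.481751, fail to reject H0.


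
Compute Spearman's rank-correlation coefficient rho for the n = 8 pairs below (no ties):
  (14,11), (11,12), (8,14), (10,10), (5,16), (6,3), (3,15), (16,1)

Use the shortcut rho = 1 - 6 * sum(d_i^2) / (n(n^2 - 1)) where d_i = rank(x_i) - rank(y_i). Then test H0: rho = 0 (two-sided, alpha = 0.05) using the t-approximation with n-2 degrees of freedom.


Step 1: Rank x and y separately (midranks; no ties here).
rank(x): 14->7, 11->6, 8->4, 10->5, 5->2, 6->3, 3->1, 16->8
rank(y): 11->4, 12->5, 14->6, 10->3, 16->8, 3->2, 15->7, 1->1
Step 2: d_i = R_x(i) - R_y(i); compute d_i^2.
  (7-4)^2=9, (6-5)^2=1, (4-6)^2=4, (5-3)^2=4, (2-8)^2=36, (3-2)^2=1, (1-7)^2=36, (8-1)^2=49
sum(d^2) = 140.
Step 3: rho = 1 - 6*140 / (8*(8^2 - 1)) = 1 - 840/504 = -0.666667.
Step 4: Under H0, t = rho * sqrt((n-2)/(1-rho^2)) = -2.1909 ~ t(6).
Step 5: Two-sided p-value from the t-distribution with 6 df = 0.070988.
Step 6: alpha = 0.05. fail to reject H0.

rho = -0.6667, p = 0.070988, fail to reject H0 at alpha = 0.05.


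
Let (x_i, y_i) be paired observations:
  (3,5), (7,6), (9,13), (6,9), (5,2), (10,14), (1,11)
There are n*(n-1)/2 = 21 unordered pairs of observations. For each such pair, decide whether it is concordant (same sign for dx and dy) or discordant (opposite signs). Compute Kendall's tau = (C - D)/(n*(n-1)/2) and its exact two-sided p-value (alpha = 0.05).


Step 1: Enumerate the 21 unordered pairs (i,j) with i<j and classify each by sign(x_j-x_i) * sign(y_j-y_i).
  (1,2):dx=+4,dy=+1->C; (1,3):dx=+6,dy=+8->C; (1,4):dx=+3,dy=+4->C; (1,5):dx=+2,dy=-3->D
  (1,6):dx=+7,dy=+9->C; (1,7):dx=-2,dy=+6->D; (2,3):dx=+2,dy=+7->C; (2,4):dx=-1,dy=+3->D
  (2,5):dx=-2,dy=-4->C; (2,6):dx=+3,dy=+8->C; (2,7):dx=-6,dy=+5->D; (3,4):dx=-3,dy=-4->C
  (3,5):dx=-4,dy=-11->C; (3,6):dx=+1,dy=+1->C; (3,7):dx=-8,dy=-2->C; (4,5):dx=-1,dy=-7->C
  (4,6):dx=+4,dy=+5->C; (4,7):dx=-5,dy=+2->D; (5,6):dx=+5,dy=+12->C; (5,7):dx=-4,dy=+9->D
  (6,7):dx=-9,dy=-3->C
Step 2: C = 15, D = 6, total pairs = 21.
Step 3: tau = (C - D)/(n(n-1)/2) = (15 - 6)/21 = 0.428571.
Step 4: Exact two-sided p-value (enumerate n! = 5040 permutations of y under H0): p = 0.238889.
Step 5: alpha = 0.05. fail to reject H0.

tau_b = 0.4286 (C=15, D=6), p = 0.238889, fail to reject H0.


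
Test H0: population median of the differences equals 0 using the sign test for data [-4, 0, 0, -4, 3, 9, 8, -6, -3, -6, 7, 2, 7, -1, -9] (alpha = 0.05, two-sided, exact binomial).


Step 1: Discard zero differences. Original n = 15; n_eff = number of nonzero differences = 13.
Nonzero differences (with sign): -4, -4, +3, +9, +8, -6, -3, -6, +7, +2, +7, -1, -9
Step 2: Count signs: positive = 6, negative = 7.
Step 3: Under H0: P(positive) = 0.5, so the number of positives S ~ Bin(13, 0.5).
Step 4: Two-sided exact p-value = sum of Bin(13,0.5) probabilities at or below the observed probability = 1.000000.
Step 5: alpha = 0.05. fail to reject H0.

n_eff = 13, pos = 6, neg = 7, p = 1.000000, fail to reject H0.


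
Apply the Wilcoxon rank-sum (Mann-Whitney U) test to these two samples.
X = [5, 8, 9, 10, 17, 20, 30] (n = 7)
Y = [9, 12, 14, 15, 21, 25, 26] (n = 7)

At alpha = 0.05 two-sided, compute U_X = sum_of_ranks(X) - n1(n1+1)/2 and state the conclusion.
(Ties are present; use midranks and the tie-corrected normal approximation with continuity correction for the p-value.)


Step 1: Combine and sort all 14 observations; assign midranks.
sorted (value, group): (5,X), (8,X), (9,X), (9,Y), (10,X), (12,Y), (14,Y), (15,Y), (17,X), (20,X), (21,Y), (25,Y), (26,Y), (30,X)
ranks: 5->1, 8->2, 9->3.5, 9->3.5, 10->5, 12->6, 14->7, 15->8, 17->9, 20->10, 21->11, 25->12, 26->13, 30->14
Step 2: Rank sum for X: R1 = 1 + 2 + 3.5 + 5 + 9 + 10 + 14 = 44.5.
Step 3: U_X = R1 - n1(n1+1)/2 = 44.5 - 7*8/2 = 44.5 - 28 = 16.5.
       U_Y = n1*n2 - U_X = 49 - 16.5 = 32.5.
Step 4: Ties are present, so use the tie-corrected normal approximation (with continuity correction) for the p-value.
Step 5: p-value = 0.337373; compare to alpha = 0.05. fail to reject H0.

U_X = 16.5, p = 0.337373, fail to reject H0 at alpha = 0.05.


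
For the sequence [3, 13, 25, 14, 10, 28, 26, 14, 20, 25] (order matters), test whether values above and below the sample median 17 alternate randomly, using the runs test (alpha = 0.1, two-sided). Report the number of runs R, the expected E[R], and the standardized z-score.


Step 1: Compute median = 17; label A = above, B = below.
Labels in order: BBABBAABAA  (n_A = 5, n_B = 5)
Step 2: Count runs R = 6.
Step 3: Under H0 (random ordering), E[R] = 2*n_A*n_B/(n_A+n_B) + 1 = 2*5*5/10 + 1 = 6.0000.
        Var[R] = 2*n_A*n_B*(2*n_A*n_B - n_A - n_B) / ((n_A+n_B)^2 * (n_A+n_B-1)) = 2000/900 = 2.2222.
        SD[R] = 1.4907.
Step 4: R = E[R], so z = 0 with no continuity correction.
Step 5: Two-sided p-value via normal approximation = 2*(1 - Phi(|z|)) = 1.000000.
Step 6: alpha = 0.1. fail to reject H0.

R = 6, z = 0.0000, p = 1.000000, fail to reject H0.


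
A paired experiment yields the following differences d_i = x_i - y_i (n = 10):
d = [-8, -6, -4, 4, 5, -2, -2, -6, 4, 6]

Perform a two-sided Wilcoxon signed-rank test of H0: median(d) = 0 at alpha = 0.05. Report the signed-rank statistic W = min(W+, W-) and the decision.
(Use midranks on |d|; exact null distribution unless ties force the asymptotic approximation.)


Step 1: Drop any zero differences (none here) and take |d_i|.
|d| = [8, 6, 4, 4, 5, 2, 2, 6, 4, 6]
Step 2: Midrank |d_i| (ties get averaged ranks).
ranks: |8|->10, |6|->8, |4|->4, |4|->4, |5|->6, |2|->1.5, |2|->1.5, |6|->8, |4|->4, |6|->8
Step 3: Attach original signs; sum ranks with positive sign and with negative sign.
W+ = 4 + 6 + 4 + 8 = 22
W- = 10 + 8 + 4 + 1.5 + 1.5 + 8 = 33
(Check: W+ + W- = 55 should equal n(n+1)/2 = 55.)
Step 4: Test statistic W = min(W+, W-) = 22.
Step 5: Ties in |d|, so use the tie-corrected normal approximation.
        E[W] = n(n+1)/4 = 10*11/4 = 27.5.
        Tie groups: |d|=2 (t=2), |d|=4 (t=3), |d|=6 (t=3); sum(t^3 - t) = 54.
        Var[W] = n(n+1)(2n+1)/24 - sum(t^3-t)/48 = 2310/24 - 54/48 = 95.125.
        z = (W - E[W]) / sqrt(Var[W]) = (22 - 27.5) / 9.7532 = -0.5639.
        Two-sided p = 2*Phi(z) = 0.572810.
Step 6: alpha = 0.05. fail to reject H0.

W+ = 22, W- = 33, W = min = 22, p = 0.572810, fail to reject H0.


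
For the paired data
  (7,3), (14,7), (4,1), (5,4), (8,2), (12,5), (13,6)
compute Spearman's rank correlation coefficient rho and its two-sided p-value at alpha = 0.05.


Step 1: Rank x and y separately (midranks; no ties here).
rank(x): 7->3, 14->7, 4->1, 5->2, 8->4, 12->5, 13->6
rank(y): 3->3, 7->7, 1->1, 4->4, 2->2, 5->5, 6->6
Step 2: d_i = R_x(i) - R_y(i); compute d_i^2.
  (3-3)^2=0, (7-7)^2=0, (1-1)^2=0, (2-4)^2=4, (4-2)^2=4, (5-5)^2=0, (6-6)^2=0
sum(d^2) = 8.
Step 3: rho = 1 - 6*8 / (7*(7^2 - 1)) = 1 - 48/336 = 0.857143.
Step 4: Under H0, t = rho * sqrt((n-2)/(1-rho^2)) = 3.7210 ~ t(5).
Step 5: Two-sided p-value from the t-distribution with 5 df = 0.013697.
Step 6: alpha = 0.05. reject H0.

rho = 0.8571, p = 0.013697, reject H0 at alpha = 0.05.


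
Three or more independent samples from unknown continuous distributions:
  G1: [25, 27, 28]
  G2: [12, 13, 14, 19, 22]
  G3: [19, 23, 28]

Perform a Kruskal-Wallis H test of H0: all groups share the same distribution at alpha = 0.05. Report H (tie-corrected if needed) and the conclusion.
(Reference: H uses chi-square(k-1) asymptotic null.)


Step 1: Combine all N = 11 observations and assign midranks.
sorted (value, group, rank): (12,G2,1), (13,G2,2), (14,G2,3), (19,G2,4.5), (19,G3,4.5), (22,G2,6), (23,G3,7), (25,G1,8), (27,G1,9), (28,G1,10.5), (28,G3,10.5)
Step 2: Sum ranks within each group.
R_1 = 27.5 (n_1 = 3)
R_2 = 16.5 (n_2 = 5)
R_3 = 22 (n_3 = 3)
Step 3: H = 12/(N(N+1)) * sum(R_i^2/n_i) - 3(N+1)
     = 12/(11*12) * (27.5^2/3 + 16.5^2/5 + 22^2/3) - 3*12
     = 0.090909 * 467.867 - 36
     = 6.533333.
Step 4: Ties present; correction factor C = 1 - 12/(11^3 - 11) = 0.990909. Corrected H = 6.533333 / 0.990909 = 6.593272.
Step 5: Under H0, H ~ chi^2(2); p-value = 0.037007.
Step 6: alpha = 0.05. reject H0.

H = 6.5933, df = 2, p = 0.037007, reject H0.


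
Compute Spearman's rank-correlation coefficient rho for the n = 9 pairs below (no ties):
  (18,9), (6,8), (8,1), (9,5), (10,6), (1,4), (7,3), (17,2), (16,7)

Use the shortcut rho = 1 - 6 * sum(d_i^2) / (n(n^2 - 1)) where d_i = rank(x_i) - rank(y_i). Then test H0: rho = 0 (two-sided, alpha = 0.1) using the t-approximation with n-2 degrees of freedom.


Step 1: Rank x and y separately (midranks; no ties here).
rank(x): 18->9, 6->2, 8->4, 9->5, 10->6, 1->1, 7->3, 17->8, 16->7
rank(y): 9->9, 8->8, 1->1, 5->5, 6->6, 4->4, 3->3, 2->2, 7->7
Step 2: d_i = R_x(i) - R_y(i); compute d_i^2.
  (9-9)^2=0, (2-8)^2=36, (4-1)^2=9, (5-5)^2=0, (6-6)^2=0, (1-4)^2=9, (3-3)^2=0, (8-2)^2=36, (7-7)^2=0
sum(d^2) = 90.
Step 3: rho = 1 - 6*90 / (9*(9^2 - 1)) = 1 - 540/720 = 0.250000.
Step 4: Under H0, t = rho * sqrt((n-2)/(1-rho^2)) = 0.6831 ~ t(7).
Step 5: Two-sided p-value from the t-distribution with 7 df = 0.516490.
Step 6: alpha = 0.1. fail to reject H0.

rho = 0.2500, p = 0.516490, fail to reject H0 at alpha = 0.1.


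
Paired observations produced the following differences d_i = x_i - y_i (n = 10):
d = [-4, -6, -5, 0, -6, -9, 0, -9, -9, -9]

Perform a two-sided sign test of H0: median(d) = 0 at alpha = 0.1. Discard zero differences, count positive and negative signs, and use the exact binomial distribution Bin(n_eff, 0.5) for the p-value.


Step 1: Discard zero differences. Original n = 10; n_eff = number of nonzero differences = 8.
Nonzero differences (with sign): -4, -6, -5, -6, -9, -9, -9, -9
Step 2: Count signs: positive = 0, negative = 8.
Step 3: Under H0: P(positive) = 0.5, so the number of positives S ~ Bin(8, 0.5).
Step 4: Two-sided exact p-value = sum of Bin(8,0.5) probabilities at or below the observed probability = 0.007812.
Step 5: alpha = 0.1. reject H0.

n_eff = 8, pos = 0, neg = 8, p = 0.007812, reject H0.


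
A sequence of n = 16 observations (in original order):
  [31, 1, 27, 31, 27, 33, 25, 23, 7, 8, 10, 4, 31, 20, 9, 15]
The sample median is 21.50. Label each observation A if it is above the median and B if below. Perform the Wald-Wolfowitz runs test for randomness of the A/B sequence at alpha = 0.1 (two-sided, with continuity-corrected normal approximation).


Step 1: Compute median = 21.50; label A = above, B = below.
Labels in order: ABAAAAAABBBBABBB  (n_A = 8, n_B = 8)
Step 2: Count runs R = 6.
Step 3: Under H0 (random ordering), E[R] = 2*n_A*n_B/(n_A+n_B) + 1 = 2*8*8/16 + 1 = 9.0000.
        Var[R] = 2*n_A*n_B*(2*n_A*n_B - n_A - n_B) / ((n_A+n_B)^2 * (n_A+n_B-1)) = 14336/3840 = 3.7333.
        SD[R] = 1.9322.
Step 4: Continuity-corrected z = (R + 0.5 - E[R]) / SD[R] = (6 + 0.5 - 9.0000) / 1.9322 = -1.2939.
Step 5: Two-sided p-value via normal approximation = 2*(1 - Phi(|z|)) = 0.195709.
Step 6: alpha = 0.1. fail to reject H0.

R = 6, z = -1.2939, p = 0.195709, fail to reject H0.


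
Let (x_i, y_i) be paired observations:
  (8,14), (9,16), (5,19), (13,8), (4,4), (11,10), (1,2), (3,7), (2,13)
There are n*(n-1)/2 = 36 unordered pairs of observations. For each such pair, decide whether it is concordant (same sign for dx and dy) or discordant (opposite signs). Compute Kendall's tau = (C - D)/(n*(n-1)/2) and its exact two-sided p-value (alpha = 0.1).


Step 1: Enumerate the 36 unordered pairs (i,j) with i<j and classify each by sign(x_j-x_i) * sign(y_j-y_i).
  (1,2):dx=+1,dy=+2->C; (1,3):dx=-3,dy=+5->D; (1,4):dx=+5,dy=-6->D; (1,5):dx=-4,dy=-10->C
  (1,6):dx=+3,dy=-4->D; (1,7):dx=-7,dy=-12->C; (1,8):dx=-5,dy=-7->C; (1,9):dx=-6,dy=-1->C
  (2,3):dx=-4,dy=+3->D; (2,4):dx=+4,dy=-8->D; (2,5):dx=-5,dy=-12->C; (2,6):dx=+2,dy=-6->D
  (2,7):dx=-8,dy=-14->C; (2,8):dx=-6,dy=-9->C; (2,9):dx=-7,dy=-3->C; (3,4):dx=+8,dy=-11->D
  (3,5):dx=-1,dy=-15->C; (3,6):dx=+6,dy=-9->D; (3,7):dx=-4,dy=-17->C; (3,8):dx=-2,dy=-12->C
  (3,9):dx=-3,dy=-6->C; (4,5):dx=-9,dy=-4->C; (4,6):dx=-2,dy=+2->D; (4,7):dx=-12,dy=-6->C
  (4,8):dx=-10,dy=-1->C; (4,9):dx=-11,dy=+5->D; (5,6):dx=+7,dy=+6->C; (5,7):dx=-3,dy=-2->C
  (5,8):dx=-1,dy=+3->D; (5,9):dx=-2,dy=+9->D; (6,7):dx=-10,dy=-8->C; (6,8):dx=-8,dy=-3->C
  (6,9):dx=-9,dy=+3->D; (7,8):dx=+2,dy=+5->C; (7,9):dx=+1,dy=+11->C; (8,9):dx=-1,dy=+6->D
Step 2: C = 22, D = 14, total pairs = 36.
Step 3: tau = (C - D)/(n(n-1)/2) = (22 - 14)/36 = 0.222222.
Step 4: Exact two-sided p-value (enumerate n! = 362880 permutations of y under H0): p = 0.476709.
Step 5: alpha = 0.1. fail to reject H0.

tau_b = 0.2222 (C=22, D=14), p = 0.476709, fail to reject H0.


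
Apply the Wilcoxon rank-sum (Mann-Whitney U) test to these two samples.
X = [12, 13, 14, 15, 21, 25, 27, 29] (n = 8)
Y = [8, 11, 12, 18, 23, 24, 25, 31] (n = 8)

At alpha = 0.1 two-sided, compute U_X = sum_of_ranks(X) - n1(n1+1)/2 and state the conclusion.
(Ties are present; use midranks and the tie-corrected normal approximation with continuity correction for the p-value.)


Step 1: Combine and sort all 16 observations; assign midranks.
sorted (value, group): (8,Y), (11,Y), (12,X), (12,Y), (13,X), (14,X), (15,X), (18,Y), (21,X), (23,Y), (24,Y), (25,X), (25,Y), (27,X), (29,X), (31,Y)
ranks: 8->1, 11->2, 12->3.5, 12->3.5, 13->5, 14->6, 15->7, 18->8, 21->9, 23->10, 24->11, 25->12.5, 25->12.5, 27->14, 29->15, 31->16
Step 2: Rank sum for X: R1 = 3.5 + 5 + 6 + 7 + 9 + 12.5 + 14 + 15 = 72.
Step 3: U_X = R1 - n1(n1+1)/2 = 72 - 8*9/2 = 72 - 36 = 36.
       U_Y = n1*n2 - U_X = 64 - 36 = 28.
Step 4: Ties are present, so use the tie-corrected normal approximation (with continuity correction) for the p-value.
Step 5: p-value = 0.712787; compare to alpha = 0.1. fail to reject H0.

U_X = 36, p = 0.712787, fail to reject H0 at alpha = 0.1.


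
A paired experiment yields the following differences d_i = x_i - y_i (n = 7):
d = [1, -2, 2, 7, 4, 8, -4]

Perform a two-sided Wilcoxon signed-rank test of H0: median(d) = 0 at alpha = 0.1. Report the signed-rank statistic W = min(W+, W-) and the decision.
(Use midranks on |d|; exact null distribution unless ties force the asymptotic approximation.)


Step 1: Drop any zero differences (none here) and take |d_i|.
|d| = [1, 2, 2, 7, 4, 8, 4]
Step 2: Midrank |d_i| (ties get averaged ranks).
ranks: |1|->1, |2|->2.5, |2|->2.5, |7|->6, |4|->4.5, |8|->7, |4|->4.5
Step 3: Attach original signs; sum ranks with positive sign and with negative sign.
W+ = 1 + 2.5 + 6 + 4.5 + 7 = 21
W- = 2.5 + 4.5 = 7
(Check: W+ + W- = 28 should equal n(n+1)/2 = 28.)
Step 4: Test statistic W = min(W+, W-) = 7.
Step 5: Ties in |d|, so use the tie-corrected normal approximation.
        E[W] = n(n+1)/4 = 7*8/4 = 14.
        Tie groups: |d|=2 (t=2), |d|=4 (t=2); sum(t^3 - t) = 12.
        Var[W] = n(n+1)(2n+1)/24 - sum(t^3-t)/48 = 840/24 - 12/48 = 34.75.
        z = (W - E[W]) / sqrt(Var[W]) = (7 - 14) / 5.8949 = -1.1875.
        Two-sided p = 2*Phi(z) = 0.235044.
Step 6: alpha = 0.1. fail to reject H0.

W+ = 21, W- = 7, W = min = 7, p = 0.235044, fail to reject H0.


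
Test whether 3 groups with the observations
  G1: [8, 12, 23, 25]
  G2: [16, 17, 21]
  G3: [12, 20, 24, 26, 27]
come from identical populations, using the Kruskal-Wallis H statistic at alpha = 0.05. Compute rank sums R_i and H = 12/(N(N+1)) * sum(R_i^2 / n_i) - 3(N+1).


Step 1: Combine all N = 12 observations and assign midranks.
sorted (value, group, rank): (8,G1,1), (12,G1,2.5), (12,G3,2.5), (16,G2,4), (17,G2,5), (20,G3,6), (21,G2,7), (23,G1,8), (24,G3,9), (25,G1,10), (26,G3,11), (27,G3,12)
Step 2: Sum ranks within each group.
R_1 = 21.5 (n_1 = 4)
R_2 = 16 (n_2 = 3)
R_3 = 40.5 (n_3 = 5)
Step 3: H = 12/(N(N+1)) * sum(R_i^2/n_i) - 3(N+1)
     = 12/(12*13) * (21.5^2/4 + 16^2/3 + 40.5^2/5) - 3*13
     = 0.076923 * 528.946 - 39
     = 1.688141.
Step 4: Ties present; correction factor C = 1 - 6/(12^3 - 12) = 0.996503. Corrected H = 1.688141 / 0.996503 = 1.694064.
Step 5: Under H0, H ~ chi^2(2); p-value = 0.428685.
Step 6: alpha = 0.05. fail to reject H0.

H = 1.6941, df = 2, p = 0.428685, fail to reject H0.


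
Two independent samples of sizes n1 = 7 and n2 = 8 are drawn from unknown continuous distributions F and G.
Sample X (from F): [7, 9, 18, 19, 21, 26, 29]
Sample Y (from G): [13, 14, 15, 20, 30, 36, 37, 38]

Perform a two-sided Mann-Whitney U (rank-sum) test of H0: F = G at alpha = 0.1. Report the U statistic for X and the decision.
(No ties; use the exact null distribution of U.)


Step 1: Combine and sort all 15 observations; assign midranks.
sorted (value, group): (7,X), (9,X), (13,Y), (14,Y), (15,Y), (18,X), (19,X), (20,Y), (21,X), (26,X), (29,X), (30,Y), (36,Y), (37,Y), (38,Y)
ranks: 7->1, 9->2, 13->3, 14->4, 15->5, 18->6, 19->7, 20->8, 21->9, 26->10, 29->11, 30->12, 36->13, 37->14, 38->15
Step 2: Rank sum for X: R1 = 1 + 2 + 6 + 7 + 9 + 10 + 11 = 46.
Step 3: U_X = R1 - n1(n1+1)/2 = 46 - 7*8/2 = 46 - 28 = 18.
       U_Y = n1*n2 - U_X = 56 - 18 = 38.
Step 4: No ties, so the exact null distribution of U (based on enumerating the C(15,7) = 6435 equally likely rank assignments) gives the two-sided p-value.
Step 5: p-value = 0.280963; compare to alpha = 0.1. fail to reject H0.

U_X = 18, p = 0.280963, fail to reject H0 at alpha = 0.1.


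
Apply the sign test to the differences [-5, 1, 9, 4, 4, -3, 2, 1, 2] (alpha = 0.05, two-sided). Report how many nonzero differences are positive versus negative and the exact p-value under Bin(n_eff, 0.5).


Step 1: Discard zero differences. Original n = 9; n_eff = number of nonzero differences = 9.
Nonzero differences (with sign): -5, +1, +9, +4, +4, -3, +2, +1, +2
Step 2: Count signs: positive = 7, negative = 2.
Step 3: Under H0: P(positive) = 0.5, so the number of positives S ~ Bin(9, 0.5).
Step 4: Two-sided exact p-value = sum of Bin(9,0.5) probabilities at or below the observed probability = 0.179688.
Step 5: alpha = 0.05. fail to reject H0.

n_eff = 9, pos = 7, neg = 2, p = 0.179688, fail to reject H0.


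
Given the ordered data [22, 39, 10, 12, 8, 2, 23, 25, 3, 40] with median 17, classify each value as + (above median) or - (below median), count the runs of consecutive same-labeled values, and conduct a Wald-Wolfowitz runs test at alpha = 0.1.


Step 1: Compute median = 17; label A = above, B = below.
Labels in order: AABBBBAABA  (n_A = 5, n_B = 5)
Step 2: Count runs R = 5.
Step 3: Under H0 (random ordering), E[R] = 2*n_A*n_B/(n_A+n_B) + 1 = 2*5*5/10 + 1 = 6.0000.
        Var[R] = 2*n_A*n_B*(2*n_A*n_B - n_A - n_B) / ((n_A+n_B)^2 * (n_A+n_B-1)) = 2000/900 = 2.2222.
        SD[R] = 1.4907.
Step 4: Continuity-corrected z = (R + 0.5 - E[R]) / SD[R] = (5 + 0.5 - 6.0000) / 1.4907 = -0.3354.
Step 5: Two-sided p-value via normal approximation = 2*(1 - Phi(|z|)) = 0.737316.
Step 6: alpha = 0.1. fail to reject H0.

R = 5, z = -0.3354, p = 0.737316, fail to reject H0.


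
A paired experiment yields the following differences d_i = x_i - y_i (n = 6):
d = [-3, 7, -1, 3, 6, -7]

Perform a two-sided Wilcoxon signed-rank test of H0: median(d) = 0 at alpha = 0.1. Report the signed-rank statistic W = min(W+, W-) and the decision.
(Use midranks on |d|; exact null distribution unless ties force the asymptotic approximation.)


Step 1: Drop any zero differences (none here) and take |d_i|.
|d| = [3, 7, 1, 3, 6, 7]
Step 2: Midrank |d_i| (ties get averaged ranks).
ranks: |3|->2.5, |7|->5.5, |1|->1, |3|->2.5, |6|->4, |7|->5.5
Step 3: Attach original signs; sum ranks with positive sign and with negative sign.
W+ = 5.5 + 2.5 + 4 = 12
W- = 2.5 + 1 + 5.5 = 9
(Check: W+ + W- = 21 should equal n(n+1)/2 = 21.)
Step 4: Test statistic W = min(W+, W-) = 9.
Step 5: Ties in |d|, so use the tie-corrected normal approximation.
        E[W] = n(n+1)/4 = 6*7/4 = 10.5.
        Tie groups: |d|=3 (t=2), |d|=7 (t=2); sum(t^3 - t) = 12.
        Var[W] = n(n+1)(2n+1)/24 - sum(t^3-t)/48 = 546/24 - 12/48 = 22.5.
        z = (W - E[W]) / sqrt(Var[W]) = (9 - 10.5) / 4.7434 = -0.3162.
        Two-sided p = 2*Phi(z) = 0.751830.
Step 6: alpha = 0.1. fail to reject H0.

W+ = 12, W- = 9, W = min = 9, p = 0.751830, fail to reject H0.


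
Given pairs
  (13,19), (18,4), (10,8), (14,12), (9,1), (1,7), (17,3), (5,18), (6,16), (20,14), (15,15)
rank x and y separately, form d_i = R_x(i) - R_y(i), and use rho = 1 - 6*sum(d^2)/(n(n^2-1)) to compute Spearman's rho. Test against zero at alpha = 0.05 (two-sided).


Step 1: Rank x and y separately (midranks; no ties here).
rank(x): 13->6, 18->10, 10->5, 14->7, 9->4, 1->1, 17->9, 5->2, 6->3, 20->11, 15->8
rank(y): 19->11, 4->3, 8->5, 12->6, 1->1, 7->4, 3->2, 18->10, 16->9, 14->7, 15->8
Step 2: d_i = R_x(i) - R_y(i); compute d_i^2.
  (6-11)^2=25, (10-3)^2=49, (5-5)^2=0, (7-6)^2=1, (4-1)^2=9, (1-4)^2=9, (9-2)^2=49, (2-10)^2=64, (3-9)^2=36, (11-7)^2=16, (8-8)^2=0
sum(d^2) = 258.
Step 3: rho = 1 - 6*258 / (11*(11^2 - 1)) = 1 - 1548/1320 = -0.172727.
Step 4: Under H0, t = rho * sqrt((n-2)/(1-rho^2)) = -0.5261 ~ t(9).
Step 5: Two-sided p-value from the t-distribution with 9 df = 0.611542.
Step 6: alpha = 0.05. fail to reject H0.

rho = -0.1727, p = 0.611542, fail to reject H0 at alpha = 0.05.


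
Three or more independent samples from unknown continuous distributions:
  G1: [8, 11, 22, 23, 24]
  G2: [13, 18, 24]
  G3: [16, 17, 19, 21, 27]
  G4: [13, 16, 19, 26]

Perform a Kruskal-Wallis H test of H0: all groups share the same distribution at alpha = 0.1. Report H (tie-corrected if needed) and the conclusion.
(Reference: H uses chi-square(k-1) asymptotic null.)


Step 1: Combine all N = 17 observations and assign midranks.
sorted (value, group, rank): (8,G1,1), (11,G1,2), (13,G2,3.5), (13,G4,3.5), (16,G3,5.5), (16,G4,5.5), (17,G3,7), (18,G2,8), (19,G3,9.5), (19,G4,9.5), (21,G3,11), (22,G1,12), (23,G1,13), (24,G1,14.5), (24,G2,14.5), (26,G4,16), (27,G3,17)
Step 2: Sum ranks within each group.
R_1 = 42.5 (n_1 = 5)
R_2 = 26 (n_2 = 3)
R_3 = 50 (n_3 = 5)
R_4 = 34.5 (n_4 = 4)
Step 3: H = 12/(N(N+1)) * sum(R_i^2/n_i) - 3(N+1)
     = 12/(17*18) * (42.5^2/5 + 26^2/3 + 50^2/5 + 34.5^2/4) - 3*18
     = 0.039216 * 1384.15 - 54
     = 0.280229.
Step 4: Ties present; correction factor C = 1 - 24/(17^3 - 17) = 0.995098. Corrected H = 0.280229 / 0.995098 = 0.281609.
Step 5: Under H0, H ~ chi^2(3); p-value = 0.963449.
Step 6: alpha = 0.1. fail to reject H0.

H = 0.2816, df = 3, p = 0.963449, fail to reject H0.
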